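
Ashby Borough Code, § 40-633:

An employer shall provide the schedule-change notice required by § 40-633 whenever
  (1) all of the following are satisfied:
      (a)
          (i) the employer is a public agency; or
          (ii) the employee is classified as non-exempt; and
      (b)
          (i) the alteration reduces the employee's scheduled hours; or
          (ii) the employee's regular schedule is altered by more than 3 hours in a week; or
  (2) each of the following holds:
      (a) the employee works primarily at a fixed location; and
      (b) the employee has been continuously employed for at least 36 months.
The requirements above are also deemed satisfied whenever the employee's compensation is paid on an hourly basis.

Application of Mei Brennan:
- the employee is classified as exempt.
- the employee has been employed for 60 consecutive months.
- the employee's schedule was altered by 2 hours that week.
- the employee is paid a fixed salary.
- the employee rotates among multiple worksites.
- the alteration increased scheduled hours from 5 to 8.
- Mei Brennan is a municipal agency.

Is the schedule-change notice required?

(i) public agency — holds.
(ii) non-exempt — not met.
So (a) is satisfied (T OR F).
(i) hours reduced — fails.
(ii) schedule shift > 3h — fails.
(b): F OR F → false.
(1) = T AND F = false.
(a) fixed location — not satisfied.
(b) tenure ≥ 36 mo. — met.
(2): F AND T → false.
So Overall is not satisfied (F OR F).
Exception (hourly-paid) — not satisfied.
Result: main false OR exception false → false.

No — not required.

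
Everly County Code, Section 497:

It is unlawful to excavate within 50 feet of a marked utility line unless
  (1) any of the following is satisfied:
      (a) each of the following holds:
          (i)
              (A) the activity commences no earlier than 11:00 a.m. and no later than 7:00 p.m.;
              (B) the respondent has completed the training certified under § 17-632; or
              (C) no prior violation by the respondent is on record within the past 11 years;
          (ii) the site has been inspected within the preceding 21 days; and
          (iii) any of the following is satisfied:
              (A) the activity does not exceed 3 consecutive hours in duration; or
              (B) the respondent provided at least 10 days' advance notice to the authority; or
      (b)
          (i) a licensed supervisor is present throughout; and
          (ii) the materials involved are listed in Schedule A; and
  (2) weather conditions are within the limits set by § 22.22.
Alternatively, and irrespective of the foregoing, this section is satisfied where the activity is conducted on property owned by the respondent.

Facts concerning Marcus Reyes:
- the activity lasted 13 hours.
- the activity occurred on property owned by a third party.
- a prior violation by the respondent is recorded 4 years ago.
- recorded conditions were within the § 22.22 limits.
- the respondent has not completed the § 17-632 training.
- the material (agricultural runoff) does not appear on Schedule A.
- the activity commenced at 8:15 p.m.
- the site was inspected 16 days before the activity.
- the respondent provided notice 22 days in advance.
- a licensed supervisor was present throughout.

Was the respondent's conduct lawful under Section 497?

(A) start within hours — not met.
(B) training certified — fails.
(C) no prior violation — not satisfied.
(i): F OR F OR F → false.
(ii) site inspected — met.
(A) ≤ 3 hrs duration — not satisfied.
(B) ≥10 days' notice — satisfied.
(iii) = F OR T = true.
(a) = F AND T AND T = false.
(i) supervisor present — met.
(ii) Schedule A material — not satisfied.
(b): T AND F → false.
(1) = F OR F = false.
(2) weather ok — holds.
Overall: F AND T → false.
Exception (own property) — not satisfied.
Result: main false OR exception false → false.

No — unlawful.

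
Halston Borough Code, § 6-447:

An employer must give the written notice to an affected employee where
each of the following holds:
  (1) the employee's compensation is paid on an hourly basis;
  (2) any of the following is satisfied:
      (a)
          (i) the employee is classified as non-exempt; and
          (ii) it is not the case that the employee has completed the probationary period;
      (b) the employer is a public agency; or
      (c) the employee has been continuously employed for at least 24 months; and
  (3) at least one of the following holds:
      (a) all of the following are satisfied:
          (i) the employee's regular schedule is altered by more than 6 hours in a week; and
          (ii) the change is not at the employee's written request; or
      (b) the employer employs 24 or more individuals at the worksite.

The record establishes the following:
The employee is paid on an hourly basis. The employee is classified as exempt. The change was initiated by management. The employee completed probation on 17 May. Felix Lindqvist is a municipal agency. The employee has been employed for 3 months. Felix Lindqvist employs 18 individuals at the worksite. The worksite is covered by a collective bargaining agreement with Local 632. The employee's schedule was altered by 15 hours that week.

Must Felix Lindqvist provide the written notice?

(1) hourly-paid — satisfied.
(i) non-exempt — not met.
(ii) not (past probation) — not met.
So (a) is not satisfied (F AND F).
(b) public agency — satisfied.
(c) tenure ≥ 24 mo. — not met.
So (2) is satisfied (F OR T OR F).
(i) schedule shift > 6h — holds.
(ii) not employee-requested — holds.
So (a) is satisfied (T AND T).
(b) ≥ 24 at site — not satisfied.
(3): T OR F → true.
So Overall is satisfied (T AND T AND T).

Yes — required.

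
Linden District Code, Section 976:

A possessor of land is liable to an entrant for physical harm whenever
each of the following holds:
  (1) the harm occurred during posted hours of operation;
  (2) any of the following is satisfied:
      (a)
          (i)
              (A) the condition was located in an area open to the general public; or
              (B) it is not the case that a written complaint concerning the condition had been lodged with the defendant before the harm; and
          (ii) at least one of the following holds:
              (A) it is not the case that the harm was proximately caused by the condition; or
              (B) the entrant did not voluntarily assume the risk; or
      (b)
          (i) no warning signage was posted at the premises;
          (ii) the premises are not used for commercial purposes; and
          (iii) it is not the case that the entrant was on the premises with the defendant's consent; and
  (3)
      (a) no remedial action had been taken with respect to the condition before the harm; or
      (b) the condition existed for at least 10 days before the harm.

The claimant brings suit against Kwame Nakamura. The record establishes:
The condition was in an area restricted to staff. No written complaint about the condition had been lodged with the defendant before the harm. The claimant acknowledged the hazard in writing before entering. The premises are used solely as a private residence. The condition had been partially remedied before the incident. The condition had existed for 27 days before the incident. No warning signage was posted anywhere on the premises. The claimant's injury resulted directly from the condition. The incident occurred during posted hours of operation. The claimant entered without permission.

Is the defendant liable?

Yes — liable.

(1) during posted hours — met.
(A) public area — fails.
(B) not (complaint lodged) — holds.
So (i) is satisfied (F OR T).
(A) not (proximate cause) — not satisfied.
(B) no assumed risk — not satisfied.
So (ii) is not satisfied (F OR F).
(a): T AND F → false.
(i) no signage posted — met.
(ii) not (commercial use) — satisfied.
(iii) not (consent to enter) — met.
So (b) is satisfied (T AND T AND T).
(2): F OR T → true.
(a) no remedial action — fails.
(b) condition ≥10 days old — holds.
(3): F OR T → true.
Overall = T AND T AND T = true.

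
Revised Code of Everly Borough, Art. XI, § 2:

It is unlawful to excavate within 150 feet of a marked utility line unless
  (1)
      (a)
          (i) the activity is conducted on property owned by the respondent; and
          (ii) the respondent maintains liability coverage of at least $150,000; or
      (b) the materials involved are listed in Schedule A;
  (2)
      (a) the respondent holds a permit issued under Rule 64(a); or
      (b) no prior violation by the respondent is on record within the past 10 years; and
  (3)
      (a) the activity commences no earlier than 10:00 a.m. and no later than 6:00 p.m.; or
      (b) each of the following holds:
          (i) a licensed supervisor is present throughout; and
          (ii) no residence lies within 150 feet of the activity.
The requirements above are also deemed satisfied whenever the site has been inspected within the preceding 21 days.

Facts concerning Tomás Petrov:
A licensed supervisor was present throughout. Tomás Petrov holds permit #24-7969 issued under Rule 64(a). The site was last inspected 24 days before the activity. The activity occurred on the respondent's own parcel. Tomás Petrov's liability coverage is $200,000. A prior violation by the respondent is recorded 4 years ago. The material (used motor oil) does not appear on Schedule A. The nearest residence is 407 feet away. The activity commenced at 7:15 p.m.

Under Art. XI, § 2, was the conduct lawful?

Yes — lawful.

(i) own property — holds.
(ii) coverage ≥ $150,000 — holds.
So (a) is satisfied (T AND T).
(b) Schedule A material — not satisfied.
(1) = T OR F = true.
(a) holds permit — satisfied.
(b) no prior violation — fails.
So (2) is satisfied (T OR F).
(a) start within hours — fails.
(i) supervisor present — met.
(ii) no residence in 150 ft — met.
So (b) is satisfied (T AND T).
(3) = F OR T = true.
So Overall is satisfied (T AND T AND T).
Exception (site inspected) — not satisfied.
Result: main true OR exception false → true.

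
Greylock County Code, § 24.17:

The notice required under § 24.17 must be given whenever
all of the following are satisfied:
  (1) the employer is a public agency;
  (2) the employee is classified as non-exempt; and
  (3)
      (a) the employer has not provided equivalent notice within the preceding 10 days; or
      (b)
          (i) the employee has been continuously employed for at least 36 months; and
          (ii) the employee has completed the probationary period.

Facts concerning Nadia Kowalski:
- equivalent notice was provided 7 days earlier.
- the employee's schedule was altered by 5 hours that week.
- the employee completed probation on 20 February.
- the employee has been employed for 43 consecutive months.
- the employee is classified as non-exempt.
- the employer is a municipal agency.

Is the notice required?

(1) public agency — met.
(2) non-exempt — holds.
(a) no recent notice — not satisfied.
(i) tenure ≥ 36 mo. — satisfied.
(ii) past probation — met.
(b): T AND T → true.
(3) = F OR T = true.
Overall = T AND T AND T = true.

Yes — required.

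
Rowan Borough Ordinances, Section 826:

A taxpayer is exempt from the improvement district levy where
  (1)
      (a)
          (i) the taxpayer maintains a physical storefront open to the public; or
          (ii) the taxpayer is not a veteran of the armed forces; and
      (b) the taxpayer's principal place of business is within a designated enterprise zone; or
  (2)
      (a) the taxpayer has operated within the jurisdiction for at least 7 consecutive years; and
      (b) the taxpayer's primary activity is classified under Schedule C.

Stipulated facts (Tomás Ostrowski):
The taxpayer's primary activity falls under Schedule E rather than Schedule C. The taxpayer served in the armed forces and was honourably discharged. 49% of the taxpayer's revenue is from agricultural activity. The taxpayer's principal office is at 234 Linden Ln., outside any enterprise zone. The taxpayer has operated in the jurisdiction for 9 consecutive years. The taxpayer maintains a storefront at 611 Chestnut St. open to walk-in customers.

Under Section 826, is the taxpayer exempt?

(i) has storefront — holds.
(ii) not (veteran) — not satisfied.
(a): T OR F → true.
(b) in enterprise zone — not met.
(1): T AND F → false.
(a) ≥ 7 yrs in jurisdiction — satisfied.
(b) Schedule C activity — not satisfied.
(2) = T AND F = false.
So Overall is not satisfied (F OR F).

No — not exempt.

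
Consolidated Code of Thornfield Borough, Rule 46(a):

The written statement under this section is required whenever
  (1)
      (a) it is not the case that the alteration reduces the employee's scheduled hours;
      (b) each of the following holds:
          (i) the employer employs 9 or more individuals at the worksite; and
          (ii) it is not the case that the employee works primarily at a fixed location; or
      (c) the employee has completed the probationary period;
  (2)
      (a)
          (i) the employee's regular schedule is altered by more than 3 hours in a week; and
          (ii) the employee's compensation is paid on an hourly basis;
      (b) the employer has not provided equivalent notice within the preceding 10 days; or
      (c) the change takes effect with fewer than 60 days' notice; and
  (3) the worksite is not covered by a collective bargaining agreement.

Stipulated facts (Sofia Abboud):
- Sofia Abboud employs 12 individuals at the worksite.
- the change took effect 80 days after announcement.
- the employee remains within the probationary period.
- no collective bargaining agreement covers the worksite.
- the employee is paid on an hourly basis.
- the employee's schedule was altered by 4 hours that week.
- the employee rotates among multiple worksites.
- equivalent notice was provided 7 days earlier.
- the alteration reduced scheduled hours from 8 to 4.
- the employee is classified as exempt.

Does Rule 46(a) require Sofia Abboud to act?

Yes — required.

(a) not (hours reduced) — not satisfied.
(i) ≥ 9 at site — satisfied.
(ii) not (fixed location) — satisfied.
So (b) is satisfied (T AND T).
(c) past probation — not satisfied.
(1): F OR T OR F → true.
(i) schedule shift > 3h — holds.
(ii) hourly-paid — met.
So (a) is satisfied (T AND T).
(b) no recent notice — fails.
(c) < 60 days' notice — not met.
(2): T OR F OR F → true.
(3) no CBA — holds.
Overall = T AND T AND T = true.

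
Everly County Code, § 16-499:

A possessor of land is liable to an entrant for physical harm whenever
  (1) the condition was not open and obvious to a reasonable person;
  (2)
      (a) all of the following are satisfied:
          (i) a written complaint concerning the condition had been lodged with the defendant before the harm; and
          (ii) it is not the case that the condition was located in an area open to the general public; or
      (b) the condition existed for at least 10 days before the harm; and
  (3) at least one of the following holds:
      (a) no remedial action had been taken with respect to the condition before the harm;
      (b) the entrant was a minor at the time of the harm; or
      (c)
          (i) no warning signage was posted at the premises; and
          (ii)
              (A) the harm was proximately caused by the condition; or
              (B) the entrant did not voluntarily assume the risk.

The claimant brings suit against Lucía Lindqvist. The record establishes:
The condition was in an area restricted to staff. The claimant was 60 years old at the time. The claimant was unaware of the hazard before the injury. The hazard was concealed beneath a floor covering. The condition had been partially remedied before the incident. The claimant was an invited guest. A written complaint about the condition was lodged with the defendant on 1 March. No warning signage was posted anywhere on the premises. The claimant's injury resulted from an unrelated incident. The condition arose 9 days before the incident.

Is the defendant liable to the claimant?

Yes — liable.

(1) not open/obvious — satisfied.
(i) complaint lodged — holds.
(ii) not (public area) — met.
(a) = T AND T = true.
(b) condition ≥10 days old — not satisfied.
So (2) is satisfied (T OR F).
(a) no remedial action — fails.
(b) entrant a minor — not satisfied.
(i) no signage posted — met.
(A) proximate cause — fails.
(B) no assumed risk — satisfied.
So (ii) is satisfied (F OR T).
So (c) is satisfied (T AND T).
So (3) is satisfied (F OR F OR T).
Overall = T AND T AND T = true.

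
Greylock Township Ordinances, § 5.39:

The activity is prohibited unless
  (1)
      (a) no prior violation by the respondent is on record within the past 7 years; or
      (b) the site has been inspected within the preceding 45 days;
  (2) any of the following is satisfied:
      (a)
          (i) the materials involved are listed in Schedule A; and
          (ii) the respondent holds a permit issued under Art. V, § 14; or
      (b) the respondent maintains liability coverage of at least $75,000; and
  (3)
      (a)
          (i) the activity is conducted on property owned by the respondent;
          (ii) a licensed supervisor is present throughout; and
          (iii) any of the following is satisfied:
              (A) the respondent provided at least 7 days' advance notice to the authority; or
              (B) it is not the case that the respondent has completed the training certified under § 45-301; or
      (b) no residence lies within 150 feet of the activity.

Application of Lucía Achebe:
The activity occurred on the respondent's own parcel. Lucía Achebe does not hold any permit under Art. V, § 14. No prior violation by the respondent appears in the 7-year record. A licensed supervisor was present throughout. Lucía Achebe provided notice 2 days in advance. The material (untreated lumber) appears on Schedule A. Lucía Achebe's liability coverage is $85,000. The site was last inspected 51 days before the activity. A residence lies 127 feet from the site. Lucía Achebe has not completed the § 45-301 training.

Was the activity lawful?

Yes — lawful.

(a) no prior violation — satisfied.
(b) site inspected — not satisfied.
So (1) is satisfied (T OR F).
(i) Schedule A material — met.
(ii) holds permit — not met.
So (a) is not satisfied (T AND F).
(b) coverage ≥ $75,000 — satisfied.
So (2) is satisfied (F OR T).
(i) own property — holds.
(ii) supervisor present — satisfied.
(A) ≥7 days' notice — not satisfied.
(B) not (training certified) — satisfied.
So (iii) is satisfied (F OR T).
So (a) is satisfied (T AND T AND T).
(b) no residence in 150 ft — not satisfied.
(3): T OR F → true.
Overall: T AND T AND T → true.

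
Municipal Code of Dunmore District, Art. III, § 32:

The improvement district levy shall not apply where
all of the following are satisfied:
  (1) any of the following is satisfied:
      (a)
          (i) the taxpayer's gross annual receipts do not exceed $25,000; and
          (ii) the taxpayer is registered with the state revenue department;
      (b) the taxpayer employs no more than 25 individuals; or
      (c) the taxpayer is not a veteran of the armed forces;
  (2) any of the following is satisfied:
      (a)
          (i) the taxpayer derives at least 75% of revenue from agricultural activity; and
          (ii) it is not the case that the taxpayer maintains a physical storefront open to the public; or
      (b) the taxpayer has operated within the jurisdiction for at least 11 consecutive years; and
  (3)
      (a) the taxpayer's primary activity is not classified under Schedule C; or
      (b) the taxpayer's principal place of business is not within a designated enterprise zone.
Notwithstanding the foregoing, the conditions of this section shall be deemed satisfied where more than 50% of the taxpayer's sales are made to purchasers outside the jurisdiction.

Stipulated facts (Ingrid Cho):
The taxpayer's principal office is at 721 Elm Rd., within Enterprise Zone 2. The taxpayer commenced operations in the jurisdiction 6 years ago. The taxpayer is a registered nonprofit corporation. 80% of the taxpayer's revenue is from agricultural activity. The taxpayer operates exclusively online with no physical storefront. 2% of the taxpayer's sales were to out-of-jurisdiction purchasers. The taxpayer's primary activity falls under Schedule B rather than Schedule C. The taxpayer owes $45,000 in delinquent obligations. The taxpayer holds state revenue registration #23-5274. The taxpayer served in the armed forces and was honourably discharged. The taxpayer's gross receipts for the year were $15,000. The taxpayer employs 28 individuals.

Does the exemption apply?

(i) receipts ≤ $25,000 — met.
(ii) state-registered — holds.
So (a) is satisfied (T AND T).
(b) ≤ 25 employees — fails.
(c) not (veteran) — fails.
(1) = T OR F OR F = true.
(i) ≥75% agricultural — satisfied.
(ii) not (has storefront) — holds.
(a): T AND T → true.
(b) ≥ 11 yrs in jurisdiction — not satisfied.
So (2) is satisfied (T OR F).
(a) not (Schedule C activity) — holds.
(b) not (in enterprise zone) — fails.
(3) = T OR F = true.
Overall = T AND T AND T = true.
Exception (>50% out-of-jur. sales) — not satisfied.
Result: main true OR exception false → true.

Yes — exempt.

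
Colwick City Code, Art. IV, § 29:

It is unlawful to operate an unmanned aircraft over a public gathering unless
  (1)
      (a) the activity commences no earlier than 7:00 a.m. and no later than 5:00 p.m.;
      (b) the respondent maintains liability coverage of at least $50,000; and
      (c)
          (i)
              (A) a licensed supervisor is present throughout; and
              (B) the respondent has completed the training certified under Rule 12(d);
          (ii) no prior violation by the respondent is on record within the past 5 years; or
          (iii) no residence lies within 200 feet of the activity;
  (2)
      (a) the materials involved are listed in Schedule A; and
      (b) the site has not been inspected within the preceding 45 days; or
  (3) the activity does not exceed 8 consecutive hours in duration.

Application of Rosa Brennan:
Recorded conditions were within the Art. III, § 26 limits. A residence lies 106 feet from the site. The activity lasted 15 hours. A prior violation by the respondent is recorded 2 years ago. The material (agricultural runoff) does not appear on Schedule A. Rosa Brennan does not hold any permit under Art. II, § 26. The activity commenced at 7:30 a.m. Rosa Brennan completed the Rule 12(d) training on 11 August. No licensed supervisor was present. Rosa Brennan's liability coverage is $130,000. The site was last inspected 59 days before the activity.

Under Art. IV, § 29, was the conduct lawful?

No — unlawful.

(a) start within hours — satisfied.
(b) coverage ≥ $50,000 — met.
(A) supervisor present — fails.
(B) training certified — met.
So (i) is not satisfied (F AND T).
(ii) no prior violation — not met.
(iii) no residence in 200 ft — not satisfied.
So (c) is not satisfied (F OR F OR F).
(1) = T AND T AND F = false.
(a) Schedule A material — not satisfied.
(b) not (site inspected) — met.
(2): F AND T → false.
(3) ≤ 8 hrs duration — fails.
Overall: F OR F OR F → false.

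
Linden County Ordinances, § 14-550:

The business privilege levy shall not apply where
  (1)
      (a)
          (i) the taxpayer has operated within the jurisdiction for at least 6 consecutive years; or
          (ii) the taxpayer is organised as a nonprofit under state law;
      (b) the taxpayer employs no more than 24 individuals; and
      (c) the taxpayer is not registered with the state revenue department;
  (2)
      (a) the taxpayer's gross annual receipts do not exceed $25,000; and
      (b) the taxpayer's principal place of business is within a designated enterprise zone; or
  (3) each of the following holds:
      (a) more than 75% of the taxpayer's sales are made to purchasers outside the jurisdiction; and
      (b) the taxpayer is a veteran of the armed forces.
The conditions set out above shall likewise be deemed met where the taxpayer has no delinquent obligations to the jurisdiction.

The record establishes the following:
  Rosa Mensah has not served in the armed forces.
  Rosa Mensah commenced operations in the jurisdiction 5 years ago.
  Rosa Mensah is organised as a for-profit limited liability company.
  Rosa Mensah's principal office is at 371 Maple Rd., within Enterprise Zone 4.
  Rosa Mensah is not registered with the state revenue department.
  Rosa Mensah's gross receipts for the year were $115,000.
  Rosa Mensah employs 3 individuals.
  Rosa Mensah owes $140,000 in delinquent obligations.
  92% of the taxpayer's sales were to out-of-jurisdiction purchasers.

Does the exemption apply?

No — not exempt.

(i) ≥ 6 yrs in jurisdiction — fails.
(ii) nonprofit — not satisfied.
(a): F OR F → false.
(b) ≤ 24 employees — satisfied.
(c) not (state-registered) — satisfied.
(1): F AND T AND T → false.
(a) receipts ≤ $25,000 — not satisfied.
(b) in enterprise zone — holds.
(2) = F AND T = false.
(a) >75% out-of-jur. sales — satisfied.
(b) veteran — fails.
(3) = T AND F = false.
Overall = F OR F OR F = false.
Exception (no delinquency) — not satisfied.
Result: main false OR exception false → false.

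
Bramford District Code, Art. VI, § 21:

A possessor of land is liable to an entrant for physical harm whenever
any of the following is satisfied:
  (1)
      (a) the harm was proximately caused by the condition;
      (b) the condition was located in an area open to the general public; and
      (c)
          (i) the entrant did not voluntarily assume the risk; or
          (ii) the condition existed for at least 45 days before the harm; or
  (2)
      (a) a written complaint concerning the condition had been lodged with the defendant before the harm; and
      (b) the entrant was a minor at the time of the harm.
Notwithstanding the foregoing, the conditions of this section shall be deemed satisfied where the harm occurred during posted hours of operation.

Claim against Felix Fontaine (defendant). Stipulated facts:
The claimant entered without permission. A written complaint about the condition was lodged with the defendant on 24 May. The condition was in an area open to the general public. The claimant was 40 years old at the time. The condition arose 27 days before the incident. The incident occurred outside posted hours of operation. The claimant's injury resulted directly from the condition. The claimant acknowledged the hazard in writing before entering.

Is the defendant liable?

(a) proximate cause — satisfied.
(b) public area — satisfied.
(i) no assumed risk — fails.
(ii) condition ≥45 days old — fails.
(c): F OR F → false.
(1) = T AND T AND F = false.
(a) complaint lodged — holds.
(b) entrant a minor — not satisfied.
So (2) is not satisfied (T AND F).
Overall = F OR F = false.
Exception (during posted hours) — not satisfied.
Result: main false OR exception false → false.

No — not liable.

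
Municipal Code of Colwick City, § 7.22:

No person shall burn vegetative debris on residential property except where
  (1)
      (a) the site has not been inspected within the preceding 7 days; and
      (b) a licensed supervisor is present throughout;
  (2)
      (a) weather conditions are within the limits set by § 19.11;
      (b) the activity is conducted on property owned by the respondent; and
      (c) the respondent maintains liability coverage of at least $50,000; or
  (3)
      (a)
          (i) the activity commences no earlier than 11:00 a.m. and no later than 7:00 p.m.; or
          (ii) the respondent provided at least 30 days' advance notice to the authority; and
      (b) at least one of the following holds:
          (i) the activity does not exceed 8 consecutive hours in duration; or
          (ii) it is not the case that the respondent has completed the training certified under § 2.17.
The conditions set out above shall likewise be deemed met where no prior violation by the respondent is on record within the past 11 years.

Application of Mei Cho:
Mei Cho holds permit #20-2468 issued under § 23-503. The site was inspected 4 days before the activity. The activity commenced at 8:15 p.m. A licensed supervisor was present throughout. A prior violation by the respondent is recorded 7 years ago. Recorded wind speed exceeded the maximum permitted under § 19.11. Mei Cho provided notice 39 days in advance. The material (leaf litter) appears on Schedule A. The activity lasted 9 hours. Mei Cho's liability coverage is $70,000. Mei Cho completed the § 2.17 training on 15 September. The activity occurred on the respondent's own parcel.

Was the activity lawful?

(a) not (site inspected) — not met.
(b) supervisor present — satisfied.
(1) = F AND T = false.
(a) weather ok — not met.
(b) own property — satisfied.
(c) coverage ≥ $50,000 — satisfied.
So (2) is not satisfied (F AND T AND T).
(i) start within hours — fails.
(ii) ≥30 days' notice — satisfied.
So (a) is satisfied (F OR T).
(i) ≤ 8 hrs duration — fails.
(ii) not (training certified) — not met.
(b) = F OR F = false.
(3) = T AND F = false.
Overall: F OR F OR F → false.
Exception (no prior violation) — not satisfied.
Result: main false OR exception false → false.

No — unlawful.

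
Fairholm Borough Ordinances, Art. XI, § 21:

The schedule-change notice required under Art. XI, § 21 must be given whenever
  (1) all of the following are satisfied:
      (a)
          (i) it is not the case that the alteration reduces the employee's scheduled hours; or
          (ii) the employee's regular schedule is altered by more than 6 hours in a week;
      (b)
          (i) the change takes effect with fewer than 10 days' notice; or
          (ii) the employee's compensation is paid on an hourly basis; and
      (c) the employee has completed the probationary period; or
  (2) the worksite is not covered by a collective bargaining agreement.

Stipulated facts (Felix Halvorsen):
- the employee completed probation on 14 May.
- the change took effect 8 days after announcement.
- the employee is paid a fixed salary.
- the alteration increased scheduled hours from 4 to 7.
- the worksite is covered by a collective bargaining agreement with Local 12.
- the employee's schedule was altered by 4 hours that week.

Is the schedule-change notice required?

(i) not (hours reduced) — met.
(ii) schedule shift > 6h — not met.
(a) = T OR F = true.
(i) < 10 days' notice — met.
(ii) hourly-paid — not met.
(b): T OR F → true.
(c) past probation — holds.
So (1) is satisfied (T AND T AND T).
(2) no CBA — not met.
Overall = T OR F = true.

Yes — required.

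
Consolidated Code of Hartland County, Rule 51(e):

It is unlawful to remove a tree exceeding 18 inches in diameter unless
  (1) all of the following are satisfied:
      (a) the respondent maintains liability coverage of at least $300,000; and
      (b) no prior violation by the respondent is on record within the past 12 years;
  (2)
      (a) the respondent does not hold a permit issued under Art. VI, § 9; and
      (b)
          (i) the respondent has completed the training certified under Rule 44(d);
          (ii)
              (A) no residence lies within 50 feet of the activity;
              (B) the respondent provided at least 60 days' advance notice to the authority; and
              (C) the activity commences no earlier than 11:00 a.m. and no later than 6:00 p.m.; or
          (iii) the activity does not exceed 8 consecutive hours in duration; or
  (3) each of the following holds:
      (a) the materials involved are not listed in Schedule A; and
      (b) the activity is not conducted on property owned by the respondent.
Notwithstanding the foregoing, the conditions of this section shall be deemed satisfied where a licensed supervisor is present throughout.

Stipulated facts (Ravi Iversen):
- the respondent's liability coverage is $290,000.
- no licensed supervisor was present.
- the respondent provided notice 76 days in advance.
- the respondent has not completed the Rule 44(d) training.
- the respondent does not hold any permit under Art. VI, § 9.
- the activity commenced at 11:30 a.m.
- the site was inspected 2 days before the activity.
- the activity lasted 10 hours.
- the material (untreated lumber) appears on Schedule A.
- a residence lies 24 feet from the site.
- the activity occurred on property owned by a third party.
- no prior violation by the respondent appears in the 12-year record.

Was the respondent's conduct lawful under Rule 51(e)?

No — unlawful.

(a) coverage ≥ $300,000 — not satisfied.
(b) no prior violation — holds.
(1) = F AND T = false.
(a) not (holds permit) — met.
(i) training certified — fails.
(A) no residence in 50 ft — not satisfied.
(B) ≥60 days' notice — met.
(C) start within hours — met.
(ii) = F AND T AND T = false.
(iii) ≤ 8 hrs duration — not met.
So (b) is not satisfied (F OR F OR F).
(2): T AND F → false.
(a) not (Schedule A material) — not met.
(b) not (own property) — satisfied.
(3): F AND T → false.
Overall: F OR F OR F → false.
Exception (supervisor present) — not satisfied.
Result: main false OR exception false → false.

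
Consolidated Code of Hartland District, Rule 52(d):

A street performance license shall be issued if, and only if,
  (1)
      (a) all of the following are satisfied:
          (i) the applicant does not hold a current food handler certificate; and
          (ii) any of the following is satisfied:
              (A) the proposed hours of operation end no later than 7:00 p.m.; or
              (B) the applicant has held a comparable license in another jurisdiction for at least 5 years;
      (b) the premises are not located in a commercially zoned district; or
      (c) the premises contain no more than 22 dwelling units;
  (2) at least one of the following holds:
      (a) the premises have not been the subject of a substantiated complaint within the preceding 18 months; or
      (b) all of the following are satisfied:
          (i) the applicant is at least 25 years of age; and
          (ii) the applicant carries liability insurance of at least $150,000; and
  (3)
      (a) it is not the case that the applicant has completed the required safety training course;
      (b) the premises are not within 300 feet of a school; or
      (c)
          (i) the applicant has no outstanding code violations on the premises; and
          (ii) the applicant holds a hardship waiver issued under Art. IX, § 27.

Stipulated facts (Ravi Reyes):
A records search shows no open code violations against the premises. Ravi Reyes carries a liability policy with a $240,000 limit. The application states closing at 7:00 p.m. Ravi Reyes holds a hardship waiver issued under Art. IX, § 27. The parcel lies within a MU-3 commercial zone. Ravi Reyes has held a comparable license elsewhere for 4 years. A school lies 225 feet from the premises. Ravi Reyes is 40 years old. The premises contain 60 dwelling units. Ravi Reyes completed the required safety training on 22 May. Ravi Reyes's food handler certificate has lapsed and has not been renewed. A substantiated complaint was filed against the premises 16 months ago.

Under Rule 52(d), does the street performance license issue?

(i) not (food handler cert.) — holds.
(A) closes by 7 p.m. — satisfied.
(B) prior license ≥ 5 yr — fails.
So (ii) is satisfied (T OR F).
So (a) is satisfied (T AND T).
(b) not (commercially zoned) — not met.
(c) ≤ 22 units — fails.
(1): T OR F OR F → true.
(a) no complaint in 18 mo. — not met.
(i) age ≥ 25 — met.
(ii) insurance ≥ $150,000 — satisfied.
(b): T AND T → true.
(2) = F OR T = true.
(a) not (safety training) — not satisfied.
(b) ≥300 ft from school — not satisfied.
(i) no code violations — satisfied.
(ii) hardship waiver — holds.
So (c) is satisfied (T AND T).
So (3) is satisfied (F OR F OR T).
Overall = T AND T AND T = true.

Yes — granted.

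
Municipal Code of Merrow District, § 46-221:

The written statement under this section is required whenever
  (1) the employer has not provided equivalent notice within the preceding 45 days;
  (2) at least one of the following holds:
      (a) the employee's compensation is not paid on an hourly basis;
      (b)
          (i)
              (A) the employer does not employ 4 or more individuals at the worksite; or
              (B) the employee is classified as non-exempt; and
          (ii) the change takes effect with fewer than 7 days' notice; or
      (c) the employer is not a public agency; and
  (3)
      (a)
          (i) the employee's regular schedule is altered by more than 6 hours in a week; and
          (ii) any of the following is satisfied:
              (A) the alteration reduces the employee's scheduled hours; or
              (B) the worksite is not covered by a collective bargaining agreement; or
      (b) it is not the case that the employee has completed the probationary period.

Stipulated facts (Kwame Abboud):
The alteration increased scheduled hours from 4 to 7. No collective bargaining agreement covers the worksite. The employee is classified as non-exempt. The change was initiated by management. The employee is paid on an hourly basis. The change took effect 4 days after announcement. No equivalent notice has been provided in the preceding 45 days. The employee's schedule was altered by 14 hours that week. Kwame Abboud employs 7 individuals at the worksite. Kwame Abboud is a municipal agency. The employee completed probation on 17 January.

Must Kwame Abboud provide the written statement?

(1) no recent notice — holds.
(a) not (hourly-paid) — not met.
(A) not (≥ 4 at site) — not satisfied.
(B) non-exempt — met.
(i): F OR T → true.
(ii) < 7 days' notice — holds.
(b): T AND T → true.
(c) not (public agency) — not met.
(2): F OR T OR F → true.
(i) schedule shift > 6h — satisfied.
(A) hours reduced — fails.
(B) no CBA — met.
(ii) = F OR T = true.
(a) = T AND T = true.
(b) not (past probation) — not satisfied.
So (3) is satisfied (T OR F).
Overall = T AND T AND T = true.

Yes — required.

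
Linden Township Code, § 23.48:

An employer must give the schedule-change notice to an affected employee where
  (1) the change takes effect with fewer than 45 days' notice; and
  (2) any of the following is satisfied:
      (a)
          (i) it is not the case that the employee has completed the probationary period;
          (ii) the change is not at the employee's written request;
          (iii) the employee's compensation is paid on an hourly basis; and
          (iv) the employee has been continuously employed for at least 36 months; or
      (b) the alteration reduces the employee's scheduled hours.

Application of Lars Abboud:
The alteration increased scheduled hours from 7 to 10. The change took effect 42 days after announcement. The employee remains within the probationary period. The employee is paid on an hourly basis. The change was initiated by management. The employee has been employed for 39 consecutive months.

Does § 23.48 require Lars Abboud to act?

(1) < 45 days' notice — met.
(i) not (past probation) — satisfied.
(ii) not employee-requested — satisfied.
(iii) hourly-paid — satisfied.
(iv) tenure ≥ 36 mo. — holds.
(a) = T AND T AND T AND T = true.
(b) hours reduced — not met.
(2) = T OR F = true.
Overall = T AND T = true.

Yes — required.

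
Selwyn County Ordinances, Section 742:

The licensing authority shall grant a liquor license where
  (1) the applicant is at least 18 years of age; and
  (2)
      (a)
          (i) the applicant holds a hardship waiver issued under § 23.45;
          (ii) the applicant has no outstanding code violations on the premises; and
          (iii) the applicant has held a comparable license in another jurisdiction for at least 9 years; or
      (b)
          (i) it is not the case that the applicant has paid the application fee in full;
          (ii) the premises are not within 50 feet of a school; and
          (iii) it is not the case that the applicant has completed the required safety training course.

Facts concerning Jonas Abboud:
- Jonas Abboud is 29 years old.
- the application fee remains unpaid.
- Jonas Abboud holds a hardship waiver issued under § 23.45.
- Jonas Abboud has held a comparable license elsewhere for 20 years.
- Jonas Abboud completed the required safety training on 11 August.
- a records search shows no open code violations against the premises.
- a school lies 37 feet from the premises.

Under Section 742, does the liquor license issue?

Yes — granted.

(1) age ≥ 18 — met.
(i) hardship waiver — holds.
(ii) no code violations — holds.
(iii) prior license ≥ 9 yr — holds.
(a) = T AND T AND T = true.
(i) not (fee paid) — satisfied.
(ii) ≥50 ft from school — not satisfied.
(iii) not (safety training) — fails.
(b) = T AND F AND F = false.
So (2) is satisfied (T OR F).
So Overall is satisfied (T AND T).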